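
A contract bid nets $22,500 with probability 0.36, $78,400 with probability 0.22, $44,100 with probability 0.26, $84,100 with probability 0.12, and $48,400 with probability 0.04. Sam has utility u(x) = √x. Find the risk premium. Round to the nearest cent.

$3,131.56

E[u] = 0.36·√22500 + 0.22·√78400 + 0.26·√44100 + 0.12·√84100 + 0.04·√48400 = 0.36·150 + 0.22·280 + 0.26·210 + 0.12·290 + 0.04·220 = 213.8
CE = (213.8)² = 45710.44
Risk premium = EV − CE = 48842 − 45710.44 = 3131.56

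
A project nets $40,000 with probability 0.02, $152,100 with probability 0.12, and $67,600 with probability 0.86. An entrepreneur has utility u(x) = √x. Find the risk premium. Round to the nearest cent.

E[u] = 0.02·√40000 + 0.12·√152100 + 0.86·√67600 = 0.02·200 + 0.12·390 + 0.86·260 = 274.4
CE = (274.4)² = 75295.36
Risk premium = EV − CE = 77188 − 75295.36 = 1892.64

$1,892.64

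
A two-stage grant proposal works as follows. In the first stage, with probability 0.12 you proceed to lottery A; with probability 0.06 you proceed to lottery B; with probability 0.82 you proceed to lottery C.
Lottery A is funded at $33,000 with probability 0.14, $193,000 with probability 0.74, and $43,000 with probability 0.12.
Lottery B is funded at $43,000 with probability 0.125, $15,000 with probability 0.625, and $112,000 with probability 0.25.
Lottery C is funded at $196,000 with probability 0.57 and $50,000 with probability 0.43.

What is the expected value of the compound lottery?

EV(A) = 0.14 × 33000 + 0.74 × 193000 + 0.12 × 43000 = 4620 + 142820 + 5160 = 152600
EV(B) = 0.125 × 43000 + 0.625 × 15000 + 0.25 × 112000 = 5375 + 9375 + 28000 = 42750
EV(C) = 0.57 × 196000 + 0.43 × 50000 = 111720 + 21500 = 133220
Overall = 0.12 × 152600 + 0.06 × 42750 + 0.82 × 133220 = 18312 + 2565 + 109240.4 = 130117.4

$130,117.40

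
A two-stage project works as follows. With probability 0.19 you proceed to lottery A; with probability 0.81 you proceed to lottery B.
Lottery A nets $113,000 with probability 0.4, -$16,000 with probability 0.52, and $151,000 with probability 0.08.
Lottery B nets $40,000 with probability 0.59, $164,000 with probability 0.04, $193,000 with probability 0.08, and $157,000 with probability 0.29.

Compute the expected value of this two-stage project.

$83,117.70

EV(A) = 0.4 × 113000 + 0.52 × (-16000) + 0.08 × 151000 = 45200 − 8320 + 12080 = 48960
EV(B) = 0.59 × 40000 + 0.04 × 164000 + 0.08 × 193000 + 0.29 × 157000 = 23600 + 6560 + 15440 + 45530 = 91130
Overall = 0.19 × 48960 + 0.81 × 91130 = 9302.4 + 73815.3 = 83117.7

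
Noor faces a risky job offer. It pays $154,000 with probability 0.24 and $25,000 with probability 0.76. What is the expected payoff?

$55,960

EV = 0.24 × 154000 + 0.76 × 25000 = 36960 + 19000 = 55960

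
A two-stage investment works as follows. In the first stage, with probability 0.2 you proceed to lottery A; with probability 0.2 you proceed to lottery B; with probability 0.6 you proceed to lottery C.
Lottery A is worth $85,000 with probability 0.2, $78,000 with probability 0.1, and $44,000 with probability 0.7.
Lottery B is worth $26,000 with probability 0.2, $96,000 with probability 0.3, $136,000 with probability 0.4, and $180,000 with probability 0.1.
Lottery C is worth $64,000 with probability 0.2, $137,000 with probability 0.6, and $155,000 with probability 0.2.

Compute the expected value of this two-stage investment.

$108,000

EV(A) = 0.2 × 85000 + 0.1 × 78000 + 0.7 × 44000 = 17000 + 7800 + 30800 = 55600
EV(B) = 0.2 × 26000 + 0.3 × 96000 + 0.4 × 136000 + 0.1 × 180000 = 5200 + 28800 + 54400 + 18000 = 106400
EV(C) = 0.2 × 64000 + 0.6 × 137000 + 0.2 × 155000 = 12800 + 82200 + 31000 = 126000
Overall = 0.2 × 55600 + 0.2 × 106400 + 0.6 × 126000 = 11120 + 21280 + 75600 = 108000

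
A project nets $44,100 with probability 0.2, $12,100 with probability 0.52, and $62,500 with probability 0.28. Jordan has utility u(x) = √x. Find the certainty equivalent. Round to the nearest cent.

$28,628.64

E[u] = 0.2·√44100 + 0.52·√12100 + 0.28·√62500 = 0.2·210 + 0.52·110 + 0.28·250 = 169.2
CE = (169.2)² = 28628.64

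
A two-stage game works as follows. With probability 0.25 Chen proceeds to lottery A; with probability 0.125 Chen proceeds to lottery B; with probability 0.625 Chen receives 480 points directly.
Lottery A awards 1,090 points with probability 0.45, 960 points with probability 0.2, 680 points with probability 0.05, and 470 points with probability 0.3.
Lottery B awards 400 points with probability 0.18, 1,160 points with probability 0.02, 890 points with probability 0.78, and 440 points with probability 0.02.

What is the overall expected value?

EV(A) = 0.45 × 1090 + 0.2 × 960 + 0.05 × 680 + 0.3 × 470 = 490.5 + 192 + 34 + 141 = 857.5
EV(B) = 0.18 × 400 + 0.02 × 1160 + 0.78 × 890 + 0.02 × 440 = 72 + 23.2 + 694.2 + 8.8 = 798.2
Branch C: 480 (certain)
Overall = 0.25 × 857.5 + 0.125 × 798.2 + 0.625 × 480 = 214.375 + 99.775 + 300 = 614.15

614.15 points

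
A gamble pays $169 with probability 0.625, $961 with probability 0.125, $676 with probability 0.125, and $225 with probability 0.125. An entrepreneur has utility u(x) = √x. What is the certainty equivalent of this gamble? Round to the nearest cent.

$293.27

E[u] = 0.625·√169 + 0.125·√961 + 0.125·√676 + 0.125·√225 = 0.625·13 + 0.125·31 + 0.125·26 + 0.125·15 = 17.125
CE = (17.125)² = 293.265625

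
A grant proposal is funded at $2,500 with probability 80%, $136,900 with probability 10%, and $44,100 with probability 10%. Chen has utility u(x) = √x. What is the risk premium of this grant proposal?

$10,496

E[u] = 0.8·√2500 + 0.1·√136900 + 0.1·√44100 = 0.8·50 + 0.1·370 + 0.1·210 = 98
CE = (98)² = 9604
Risk premium = EV − CE = 20100 − 9604 = 10496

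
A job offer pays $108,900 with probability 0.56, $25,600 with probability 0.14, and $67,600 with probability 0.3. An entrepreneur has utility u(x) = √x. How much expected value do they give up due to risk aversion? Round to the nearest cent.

E[u] = 0.56·√108900 + 0.14·√25600 + 0.3·√67600 = 0.56·330 + 0.14·160 + 0.3·260 = 285.2
CE = (285.2)² = 81339.04
Risk premium = EV − CE = 84848 − 81339.04 = 3508.96

$3,508.96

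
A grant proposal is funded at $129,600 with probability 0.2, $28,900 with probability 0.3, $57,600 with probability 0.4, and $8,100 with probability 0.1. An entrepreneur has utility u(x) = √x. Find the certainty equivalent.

E[u] = 0.2·√129600 + 0.3·√28900 + 0.4·√57600 + 0.1·√8100 = 0.2·360 + 0.3·170 + 0.4·240 + 0.1·90 = 228
CE = (228)² = 51984

$51,984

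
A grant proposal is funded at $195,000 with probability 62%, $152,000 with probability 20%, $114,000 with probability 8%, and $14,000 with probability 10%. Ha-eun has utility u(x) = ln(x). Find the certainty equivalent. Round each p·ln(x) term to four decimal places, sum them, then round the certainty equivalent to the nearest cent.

E[u] = 0.62·ln(195000) + 0.2·ln(152000) + 0.08·ln(114000) + 0.1·ln(14000) = 7.5521 + 2.3863 + 0.9315 + 0.9547 = 11.8246
CE = e^11.8246 ≈ 136571.01

$136,571.01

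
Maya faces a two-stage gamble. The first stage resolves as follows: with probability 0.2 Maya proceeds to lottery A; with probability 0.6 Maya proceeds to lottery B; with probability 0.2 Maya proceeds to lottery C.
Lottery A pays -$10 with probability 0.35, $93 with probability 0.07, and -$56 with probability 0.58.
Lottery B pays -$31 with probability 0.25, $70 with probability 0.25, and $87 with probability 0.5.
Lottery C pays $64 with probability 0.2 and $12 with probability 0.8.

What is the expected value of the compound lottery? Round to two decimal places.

EV(A) = 0.35 × (-10) + 0.07 × 93 + 0.58 × (-56) = -3.5 + 6.51 − 32.48 = -29.47
EV(B) = 0.25 × (-31) + 0.25 × 70 + 0.5 × 87 = -7.75 + 17.5 + 43.5 = 53.25
EV(C) = 0.2 × 64 + 0.8 × 12 = 12.8 + 9.6 = 22.4
Overall = 0.2 × (-29.47) + 0.6 × 53.25 + 0.2 × 22.4 = -5.894 + 31.95 + 4.48 = 30.536

$30.54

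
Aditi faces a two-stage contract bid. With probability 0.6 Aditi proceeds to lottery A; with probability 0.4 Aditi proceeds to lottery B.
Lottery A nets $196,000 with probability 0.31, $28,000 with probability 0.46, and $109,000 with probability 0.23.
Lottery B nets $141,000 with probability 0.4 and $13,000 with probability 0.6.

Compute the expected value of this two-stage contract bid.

$84,906

EV(A) = 0.31 × 196000 + 0.46 × 28000 + 0.23 × 109000 = 60760 + 12880 + 25070 = 98710
EV(B) = 0.4 × 141000 + 0.6 × 13000 = 56400 + 7800 = 64200
Overall = 0.6 × 98710 + 0.4 × 64200 = 59226 + 25680 = 84906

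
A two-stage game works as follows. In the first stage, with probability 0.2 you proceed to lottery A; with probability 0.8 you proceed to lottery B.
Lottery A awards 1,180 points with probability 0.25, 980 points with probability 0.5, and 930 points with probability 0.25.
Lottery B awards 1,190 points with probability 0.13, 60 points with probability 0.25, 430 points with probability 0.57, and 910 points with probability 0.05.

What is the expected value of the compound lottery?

571.74 points

EV(A) = 0.25 × 1180 + 0.5 × 980 + 0.25 × 930 = 295 + 490 + 232.5 = 1017.5
EV(B) = 0.13 × 1190 + 0.25 × 60 + 0.57 × 430 + 0.05 × 910 = 154.7 + 15 + 245.1 + 45.5 = 460.3
Overall = 0.2 × 1017.5 + 0.8 × 460.3 = 203.5 + 368.24 = 571.74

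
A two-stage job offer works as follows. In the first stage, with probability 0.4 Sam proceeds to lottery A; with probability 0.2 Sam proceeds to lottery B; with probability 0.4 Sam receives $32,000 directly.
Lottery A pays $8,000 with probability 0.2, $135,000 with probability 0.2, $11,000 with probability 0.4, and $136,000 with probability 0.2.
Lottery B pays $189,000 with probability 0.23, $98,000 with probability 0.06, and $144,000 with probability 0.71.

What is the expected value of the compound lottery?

EV(A) = 0.2 × 8000 + 0.2 × 135000 + 0.4 × 11000 + 0.2 × 136000 = 1600 + 27000 + 4400 + 27200 = 60200
EV(B) = 0.23 × 189000 + 0.06 × 98000 + 0.71 × 144000 = 43470 + 5880 + 102240 = 151590
Branch C: 32000 (certain)
Overall = 0.4 × 60200 + 0.2 × 151590 + 0.4 × 32000 = 24080 + 30318 + 12800 = 67198

$67,198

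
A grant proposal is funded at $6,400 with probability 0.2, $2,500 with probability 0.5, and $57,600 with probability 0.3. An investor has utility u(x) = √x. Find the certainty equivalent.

E[u] = 0.2·√6400 + 0.5·√2500 + 0.3·√57600 = 0.2·80 + 0.5·50 + 0.3·240 = 113
CE = (113)² = 12769

$12,769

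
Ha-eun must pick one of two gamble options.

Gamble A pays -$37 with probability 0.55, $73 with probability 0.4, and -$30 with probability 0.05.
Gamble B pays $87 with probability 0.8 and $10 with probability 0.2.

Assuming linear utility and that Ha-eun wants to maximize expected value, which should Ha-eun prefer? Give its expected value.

Gamble A = 0.55 × (-37) + 0.4 × 73 + 0.05 × (-30) = -20.35 + 29.2 − 1.5 = 7.35
Gamble B = 0.8 × 87 + 0.2 × 10 = 69.6 + 2 = 71.6

Gamble B ($71.60)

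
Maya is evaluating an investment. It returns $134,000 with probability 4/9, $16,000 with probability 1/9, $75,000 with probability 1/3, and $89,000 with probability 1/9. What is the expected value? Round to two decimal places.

$96,222.22

EV = 4/9 × 134000 + 1/9 × 16000 + 1/3 × 75000 + 1/9 × 89000 = 59555.5556 + 1777.7778 + 25000 + 9888.8889 = 96222.2222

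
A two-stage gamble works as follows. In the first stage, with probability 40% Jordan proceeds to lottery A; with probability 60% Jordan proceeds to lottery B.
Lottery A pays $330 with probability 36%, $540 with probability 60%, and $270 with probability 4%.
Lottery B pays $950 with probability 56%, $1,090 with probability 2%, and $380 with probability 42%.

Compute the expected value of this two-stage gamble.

EV(A) = 0.36 × 330 + 0.6 × 540 + 0.04 × 270 = 118.8 + 324 + 10.8 = 453.6
EV(B) = 0.56 × 950 + 0.02 × 1090 + 0.42 × 380 = 532 + 21.8 + 159.6 = 713.4
Overall = 0.4 × 453.6 + 0.6 × 713.4 = 181.44 + 428.04 = 609.48

$609.48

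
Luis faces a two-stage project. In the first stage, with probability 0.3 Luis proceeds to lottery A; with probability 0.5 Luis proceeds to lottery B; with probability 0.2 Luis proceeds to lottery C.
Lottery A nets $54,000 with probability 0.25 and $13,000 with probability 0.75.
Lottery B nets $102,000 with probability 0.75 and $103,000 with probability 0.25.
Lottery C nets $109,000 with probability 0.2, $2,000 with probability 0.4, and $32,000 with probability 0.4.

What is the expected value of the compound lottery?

EV(A) = 0.25 × 54000 + 0.75 × 13000 = 13500 + 9750 = 23250
EV(B) = 0.75 × 102000 + 0.25 × 103000 = 76500 + 25750 = 102250
EV(C) = 0.2 × 109000 + 0.4 × 2000 + 0.4 × 32000 = 21800 + 800 + 12800 = 35400
Overall = 0.3 × 23250 + 0.5 × 102250 + 0.2 × 35400 = 6975 + 51125 + 7080 = 65180

$65,180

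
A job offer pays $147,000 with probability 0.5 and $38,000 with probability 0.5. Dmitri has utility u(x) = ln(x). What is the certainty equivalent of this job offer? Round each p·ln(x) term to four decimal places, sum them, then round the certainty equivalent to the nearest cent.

E[u] = 0.5·ln(147000) + 0.5·ln(38000) = 5.9491 + 5.2727 = 11.2218
CE = e^11.2218 ≈ 74742.19

$74,742.19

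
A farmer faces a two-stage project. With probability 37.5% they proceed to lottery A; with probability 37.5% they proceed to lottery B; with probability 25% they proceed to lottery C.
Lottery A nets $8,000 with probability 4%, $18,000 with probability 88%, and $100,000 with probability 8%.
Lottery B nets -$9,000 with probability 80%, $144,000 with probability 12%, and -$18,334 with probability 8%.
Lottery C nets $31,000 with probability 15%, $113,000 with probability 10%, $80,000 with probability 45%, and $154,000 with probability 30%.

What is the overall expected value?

EV(A) = 0.04 × 8000 + 0.88 × 18000 + 0.08 × 100000 = 320 + 15840 + 8000 = 24160
EV(B) = 0.8 × (-9000) + 0.12 × 144000 + 0.08 × (-18334) = -7200 + 17280 − 1466.72 = 8613.28
EV(C) = 0.15 × 31000 + 0.1 × 113000 + 0.45 × 80000 + 0.3 × 154000 = 4650 + 11300 + 36000 + 46200 = 98150
Overall = 0.375 × 24160 + 0.375 × 8613.28 + 0.25 × 98150 = 9060 + 3229.98 + 24537.5 = 36827.48

$36,827.48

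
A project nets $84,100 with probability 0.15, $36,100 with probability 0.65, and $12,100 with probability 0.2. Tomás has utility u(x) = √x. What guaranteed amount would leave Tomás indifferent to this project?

E[u] = 0.15·√84100 + 0.65·√36100 + 0.2·√12100 = 0.15·290 + 0.65·190 + 0.2·110 = 189
CE = (189)² = 35721

$35,721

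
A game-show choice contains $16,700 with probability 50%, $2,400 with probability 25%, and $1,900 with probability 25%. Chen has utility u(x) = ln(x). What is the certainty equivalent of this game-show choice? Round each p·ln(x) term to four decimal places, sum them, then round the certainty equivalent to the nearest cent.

E[u] = 0.5·ln(16700) + 0.25·ln(2400) + 0.25·ln(1900) = 4.8616 + 1.9458 + 1.8874 = 8.6948
CE = e^8.6948 ≈ 5971.78

$5,971.78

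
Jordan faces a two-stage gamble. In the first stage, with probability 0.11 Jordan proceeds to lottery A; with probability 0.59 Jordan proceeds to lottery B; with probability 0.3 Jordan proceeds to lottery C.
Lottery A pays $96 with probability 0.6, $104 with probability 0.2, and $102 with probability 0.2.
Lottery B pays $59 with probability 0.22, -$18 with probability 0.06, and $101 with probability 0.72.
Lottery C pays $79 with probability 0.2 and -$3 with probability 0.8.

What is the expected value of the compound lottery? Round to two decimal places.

$64.81

EV(A) = 0.6 × 96 + 0.2 × 104 + 0.2 × 102 = 57.6 + 20.8 + 20.4 = 98.8
EV(B) = 0.22 × 59 + 0.06 × (-18) + 0.72 × 101 = 12.98 − 1.08 + 72.72 = 84.62
EV(C) = 0.2 × 79 + 0.8 × (-3) = 15.8 − 2.4 = 13.4
Overall = 0.11 × 98.8 + 0.59 × 84.62 + 0.3 × 13.4 = 10.868 + 49.9258 + 4.02 = 64.8138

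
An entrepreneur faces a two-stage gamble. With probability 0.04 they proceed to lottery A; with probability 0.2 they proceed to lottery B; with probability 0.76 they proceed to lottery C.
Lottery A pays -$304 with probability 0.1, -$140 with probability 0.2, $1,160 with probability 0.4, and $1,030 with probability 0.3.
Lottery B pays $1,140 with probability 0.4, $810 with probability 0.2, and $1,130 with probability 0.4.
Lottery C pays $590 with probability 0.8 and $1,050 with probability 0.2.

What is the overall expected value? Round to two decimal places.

EV(A) = 0.1 × (-304) + 0.2 × (-140) + 0.4 × 1160 + 0.3 × 1030 = -30.4 − 28 + 464 + 309 = 714.6
EV(B) = 0.4 × 1140 + 0.2 × 810 + 0.4 × 1130 = 456 + 162 + 452 = 1070
EV(C) = 0.8 × 590 + 0.2 × 1050 = 472 + 210 = 682
Overall = 0.04 × 714.6 + 0.2 × 1070 + 0.76 × 682 = 28.584 + 214 + 518.32 = 760.904

$760.90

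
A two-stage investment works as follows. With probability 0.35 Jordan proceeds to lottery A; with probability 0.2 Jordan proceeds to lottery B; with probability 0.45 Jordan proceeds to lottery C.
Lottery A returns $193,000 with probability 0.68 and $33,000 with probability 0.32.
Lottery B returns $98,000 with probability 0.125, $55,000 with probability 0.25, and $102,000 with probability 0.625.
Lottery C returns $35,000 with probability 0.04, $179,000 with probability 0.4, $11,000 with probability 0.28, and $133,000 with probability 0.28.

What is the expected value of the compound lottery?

$118,574

EV(A) = 0.68 × 193000 + 0.32 × 33000 = 131240 + 10560 = 141800
EV(B) = 0.125 × 98000 + 0.25 × 55000 + 0.625 × 102000 = 12250 + 13750 + 63750 = 89750
EV(C) = 0.04 × 35000 + 0.4 × 179000 + 0.28 × 11000 + 0.28 × 133000 = 1400 + 71600 + 3080 + 37240 = 113320
Overall = 0.35 × 141800 + 0.2 × 89750 + 0.45 × 113320 = 49630 + 17950 + 50994 = 118574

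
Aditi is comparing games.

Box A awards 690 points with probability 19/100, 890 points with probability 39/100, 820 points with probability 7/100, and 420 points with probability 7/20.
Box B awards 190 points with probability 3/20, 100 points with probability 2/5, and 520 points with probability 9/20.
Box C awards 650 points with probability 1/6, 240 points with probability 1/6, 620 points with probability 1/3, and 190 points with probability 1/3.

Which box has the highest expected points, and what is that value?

Box A (682.6 points)

Box A = 19/100 × 690 + 39/100 × 890 + 7/100 × 820 + 7/20 × 420 = 131.1 + 347.1 + 57.4 + 147 = 682.6
Box B = 3/20 × 190 + 2/5 × 100 + 9/20 × 520 = 28.5 + 40 + 234 = 302.5
Box C = 1/6 × 650 + 1/6 × 240 + 1/3 × 620 + 1/3 × 190 = 108.3333 + 40 + 206.6667 + 63.3333 = 418.3333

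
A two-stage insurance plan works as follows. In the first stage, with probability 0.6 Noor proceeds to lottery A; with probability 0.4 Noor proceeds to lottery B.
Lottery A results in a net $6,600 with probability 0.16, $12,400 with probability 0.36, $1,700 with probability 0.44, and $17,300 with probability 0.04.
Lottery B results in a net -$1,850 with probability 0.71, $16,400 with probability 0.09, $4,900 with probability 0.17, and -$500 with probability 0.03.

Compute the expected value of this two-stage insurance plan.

EV(A) = 0.16 × 6600 + 0.36 × 12400 + 0.44 × 1700 + 0.04 × 17300 = 1056 + 4464 + 748 + 692 = 6960
EV(B) = 0.71 × (-1850) + 0.09 × 16400 + 0.17 × 4900 + 0.03 × (-500) = -1313.5 + 1476 + 833 − 15 = 980.5
Overall = 0.6 × 6960 + 0.4 × 980.5 = 4176 + 392.2 = 4568.2

$4,568.20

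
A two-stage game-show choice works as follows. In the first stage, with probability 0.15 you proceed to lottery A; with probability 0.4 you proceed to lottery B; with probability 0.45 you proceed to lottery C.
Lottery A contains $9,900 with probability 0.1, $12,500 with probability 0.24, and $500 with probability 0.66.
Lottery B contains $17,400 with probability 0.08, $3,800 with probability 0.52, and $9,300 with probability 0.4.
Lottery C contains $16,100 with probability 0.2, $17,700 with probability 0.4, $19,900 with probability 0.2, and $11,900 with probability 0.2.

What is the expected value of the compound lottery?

EV(A) = 0.1 × 9900 + 0.24 × 12500 + 0.66 × 500 = 990 + 3000 + 330 = 4320
EV(B) = 0.08 × 17400 + 0.52 × 3800 + 0.4 × 9300 = 1392 + 1976 + 3720 = 7088
EV(C) = 0.2 × 16100 + 0.4 × 17700 + 0.2 × 19900 + 0.2 × 11900 = 3220 + 7080 + 3980 + 2380 = 16660
Overall = 0.15 × 4320 + 0.4 × 7088 + 0.45 × 16660 = 648 + 2835.2 + 7497 = 10980.2

$10,980.20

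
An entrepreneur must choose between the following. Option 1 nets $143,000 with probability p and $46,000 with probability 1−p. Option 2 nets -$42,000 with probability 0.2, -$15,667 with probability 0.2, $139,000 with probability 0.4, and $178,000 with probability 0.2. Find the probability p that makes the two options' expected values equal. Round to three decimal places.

EV(Option 2) = 0.2 × (-42000) + 0.2 × (-15667) + 0.4 × 139000 + 0.2 × 178000 = -8400 − 3133.4 + 55600 + 35600 = 79666.6
p·143000 + (1−p)·46000 = 79666.6
97000p + 46000 = 79666.6
p = (79666.6 − 46000) / 97000

p = 0.347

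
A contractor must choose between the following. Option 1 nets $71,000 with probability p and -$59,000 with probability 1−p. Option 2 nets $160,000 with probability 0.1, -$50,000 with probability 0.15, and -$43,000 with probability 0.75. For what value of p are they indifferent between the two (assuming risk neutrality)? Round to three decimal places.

EV(Option 2) = 0.1 × 160000 + 0.15 × (-50000) + 0.75 × (-43000) = 16000 − 7500 − 32250 = -23750
p·71000 + (1−p)·(-59000) = -23750
130000p − 59000 = -23750
p = (-23750 + 59000) / 130000

p = 0.271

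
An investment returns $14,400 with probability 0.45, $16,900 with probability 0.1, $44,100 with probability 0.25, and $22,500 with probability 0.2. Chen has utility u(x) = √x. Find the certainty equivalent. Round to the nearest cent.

$22,350.25

E[u] = 0.45·√14400 + 0.1·√16900 + 0.25·√44100 + 0.2·√22500 = 0.45·120 + 0.1·130 + 0.25·210 + 0.2·150 = 149.5
CE = (149.5)² = 22350.25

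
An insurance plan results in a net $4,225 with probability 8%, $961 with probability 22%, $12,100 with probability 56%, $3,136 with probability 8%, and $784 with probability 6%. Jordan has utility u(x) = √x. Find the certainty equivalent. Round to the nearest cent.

$6,364.85

E[u] = 0.08·√4225 + 0.22·√961 + 0.56·√12100 + 0.08·√3136 + 0.06·√784 = 0.08·65 + 0.22·31 + 0.56·110 + 0.08·56 + 0.06·28 = 79.78
CE = (79.78)² = 6364.8484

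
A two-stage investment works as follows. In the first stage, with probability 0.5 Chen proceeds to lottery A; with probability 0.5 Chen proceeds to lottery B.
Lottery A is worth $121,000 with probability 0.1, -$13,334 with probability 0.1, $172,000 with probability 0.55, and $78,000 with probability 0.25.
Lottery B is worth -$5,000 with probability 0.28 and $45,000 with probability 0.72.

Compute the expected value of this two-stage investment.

EV(A) = 0.1 × 121000 + 0.1 × (-13334) + 0.55 × 172000 + 0.25 × 78000 = 12100 − 1333.4 + 94600 + 19500 = 124866.6
EV(B) = 0.28 × (-5000) + 0.72 × 45000 = -1400 + 32400 = 31000
Overall = 0.5 × 124866.6 + 0.5 × 31000 = 62433.3 + 15500 = 77933.3

$77,933.30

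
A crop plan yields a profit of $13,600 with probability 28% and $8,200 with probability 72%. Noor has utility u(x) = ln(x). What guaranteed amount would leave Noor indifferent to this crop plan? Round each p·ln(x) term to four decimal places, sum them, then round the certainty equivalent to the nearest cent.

$9,448.39

E[u] = 0.28·ln(13600) + 0.72·ln(8200) = 2.6650 + 6.4886 = 9.1536
CE = e^9.1536 ≈ 9448.39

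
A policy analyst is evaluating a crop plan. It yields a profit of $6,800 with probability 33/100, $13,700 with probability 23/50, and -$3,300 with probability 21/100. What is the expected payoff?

EV = 33/100 × 6800 + 23/50 × 13700 + 21/100 × (-3300) = 2244 + 6302 − 693 = 7853

$7,853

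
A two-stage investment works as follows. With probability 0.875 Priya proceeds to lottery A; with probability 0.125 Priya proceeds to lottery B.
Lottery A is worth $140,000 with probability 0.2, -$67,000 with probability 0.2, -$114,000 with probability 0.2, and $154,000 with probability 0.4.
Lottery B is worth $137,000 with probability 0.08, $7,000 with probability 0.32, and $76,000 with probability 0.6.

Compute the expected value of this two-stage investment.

$54,075

EV(A) = 0.2 × 140000 + 0.2 × (-67000) + 0.2 × (-114000) + 0.4 × 154000 = 28000 − 13400 − 22800 + 61600 = 53400
EV(B) = 0.08 × 137000 + 0.32 × 7000 + 0.6 × 76000 = 10960 + 2240 + 45600 = 58800
Overall = 0.875 × 53400 + 0.125 × 58800 = 46725 + 7350 = 54075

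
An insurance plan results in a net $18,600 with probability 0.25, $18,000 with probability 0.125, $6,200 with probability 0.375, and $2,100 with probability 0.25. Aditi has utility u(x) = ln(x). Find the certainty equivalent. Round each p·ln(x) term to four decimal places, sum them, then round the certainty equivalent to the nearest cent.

$7,111.72

E[u] = 0.25·ln(18600) + 0.125·ln(18000) + 0.375·ln(6200) + 0.25·ln(2100) = 2.4577 + 1.2248 + 3.2746 + 1.9124 = 8.8695
CE = e^8.8695 ≈ 7111.72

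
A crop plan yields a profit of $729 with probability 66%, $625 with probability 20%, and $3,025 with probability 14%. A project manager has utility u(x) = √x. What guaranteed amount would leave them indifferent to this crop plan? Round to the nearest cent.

$931.47

E[u] = 0.66·√729 + 0.2·√625 + 0.14·√3025 = 0.66·27 + 0.2·25 + 0.14·55 = 30.52
CE = (30.52)² = 931.4704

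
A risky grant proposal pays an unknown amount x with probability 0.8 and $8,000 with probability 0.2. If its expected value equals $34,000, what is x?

0.8·x + 0.2·8000 = 34000
0.8·x = 34000 − 1600 = 32400
x = 32400 / 0.8 = 40500

x = $40,500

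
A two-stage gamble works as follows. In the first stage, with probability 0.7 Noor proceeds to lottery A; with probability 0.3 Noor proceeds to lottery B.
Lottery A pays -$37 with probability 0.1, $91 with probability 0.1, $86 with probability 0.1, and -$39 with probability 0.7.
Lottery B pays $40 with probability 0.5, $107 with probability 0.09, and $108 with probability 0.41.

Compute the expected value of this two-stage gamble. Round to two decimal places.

EV(A) = 0.1 × (-37) + 0.1 × 91 + 0.1 × 86 + 0.7 × (-39) = -3.7 + 9.1 + 8.6 − 27.3 = -13.3
EV(B) = 0.5 × 40 + 0.09 × 107 + 0.41 × 108 = 20 + 9.63 + 44.28 = 73.91
Overall = 0.7 × (-13.3) + 0.3 × 73.91 = -9.31 + 22.173 = 12.863

$12.86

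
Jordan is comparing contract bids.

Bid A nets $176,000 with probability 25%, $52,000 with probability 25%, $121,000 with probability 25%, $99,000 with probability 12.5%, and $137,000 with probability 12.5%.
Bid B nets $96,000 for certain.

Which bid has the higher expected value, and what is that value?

Bid A = 0.25 × 176000 + 0.25 × 52000 + 0.25 × 121000 + 0.125 × 99000 + 0.125 × 137000 = 44000 + 13000 + 30250 + 12375 + 17125 = 116750
Bid B: 96000 (certain)

Bid A ($116,750)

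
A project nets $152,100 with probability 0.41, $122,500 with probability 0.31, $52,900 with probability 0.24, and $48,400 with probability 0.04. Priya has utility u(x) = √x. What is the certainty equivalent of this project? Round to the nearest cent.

E[u] = 0.41·√152100 + 0.31·√122500 + 0.24·√52900 + 0.04·√48400 = 0.41·390 + 0.31·350 + 0.24·230 + 0.04·220 = 332.4
CE = (332.4)² = 110489.76

$110,489.76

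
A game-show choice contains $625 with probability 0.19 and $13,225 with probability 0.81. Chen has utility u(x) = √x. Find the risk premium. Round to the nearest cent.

E[u] = 0.19·√625 + 0.81·√13225 = 0.19·25 + 0.81·115 = 97.9
CE = (97.9)² = 9584.41
Risk premium = EV − CE = 10831 − 9584.41 = 1246.59

$1,246.59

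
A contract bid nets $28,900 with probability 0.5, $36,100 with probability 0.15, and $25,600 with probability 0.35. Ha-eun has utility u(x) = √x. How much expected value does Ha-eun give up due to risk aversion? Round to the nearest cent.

$94.75

E[u] = 0.5·√28900 + 0.15·√36100 + 0.35·√25600 = 0.5·170 + 0.15·190 + 0.35·160 = 169.5
CE = (169.5)² = 28730.25
Risk premium = EV − CE = 28825 − 28730.25 = 94.75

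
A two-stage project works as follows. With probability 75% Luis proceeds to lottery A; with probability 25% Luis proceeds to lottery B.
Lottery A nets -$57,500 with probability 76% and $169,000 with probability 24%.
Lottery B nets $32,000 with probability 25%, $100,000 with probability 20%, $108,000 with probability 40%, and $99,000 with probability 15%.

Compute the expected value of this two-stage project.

EV(A) = 0.76 × (-57500) + 0.24 × 169000 = -43700 + 40560 = -3140
EV(B) = 0.25 × 32000 + 0.2 × 100000 + 0.4 × 108000 + 0.15 × 99000 = 8000 + 20000 + 43200 + 14850 = 86050
Overall = 0.75 × (-3140) + 0.25 × 86050 = -2355 + 21512.5 = 19157.5

$19,157.50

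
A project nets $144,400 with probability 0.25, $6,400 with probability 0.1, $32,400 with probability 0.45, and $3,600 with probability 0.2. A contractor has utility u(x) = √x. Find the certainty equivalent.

$38,416

E[u] = 0.25·√144400 + 0.1·√6400 + 0.45·√32400 + 0.2·√3600 = 0.25·380 + 0.1·80 + 0.45·180 + 0.2·60 = 196
CE = (196)² = 38416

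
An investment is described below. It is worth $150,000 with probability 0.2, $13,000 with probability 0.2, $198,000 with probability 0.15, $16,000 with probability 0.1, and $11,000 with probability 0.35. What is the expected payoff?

$67,750

EV = 0.2 × 150000 + 0.2 × 13000 + 0.15 × 198000 + 0.1 × 16000 + 0.35 × 11000 = 30000 + 2600 + 29700 + 1600 + 3850 = 67750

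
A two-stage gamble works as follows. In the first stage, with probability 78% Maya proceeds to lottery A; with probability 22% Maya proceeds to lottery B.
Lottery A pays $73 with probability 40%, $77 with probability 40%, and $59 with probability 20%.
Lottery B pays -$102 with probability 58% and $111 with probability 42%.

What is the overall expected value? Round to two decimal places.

$53.25

EV(A) = 0.4 × 73 + 0.4 × 77 + 0.2 × 59 = 29.2 + 30.8 + 11.8 = 71.8
EV(B) = 0.58 × (-102) + 0.42 × 111 = -59.16 + 46.62 = -12.54
Overall = 0.78 × 71.8 + 0.22 × (-12.54) = 56.004 − 2.7588 = 53.2452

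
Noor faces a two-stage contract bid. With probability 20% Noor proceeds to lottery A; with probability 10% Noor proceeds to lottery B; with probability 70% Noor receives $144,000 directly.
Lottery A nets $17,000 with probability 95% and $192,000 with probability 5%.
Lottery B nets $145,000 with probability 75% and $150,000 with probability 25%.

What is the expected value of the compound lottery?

EV(A) = 0.95 × 17000 + 0.05 × 192000 = 16150 + 9600 = 25750
EV(B) = 0.75 × 145000 + 0.25 × 150000 = 108750 + 37500 = 146250
Branch C: 144000 (certain)
Overall = 0.2 × 25750 + 0.1 × 146250 + 0.7 × 144000 = 5150 + 14625 + 100800 = 120575

$120,575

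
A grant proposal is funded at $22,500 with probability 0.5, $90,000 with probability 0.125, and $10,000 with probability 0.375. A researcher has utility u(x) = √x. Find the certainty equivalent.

E[u] = 0.5·√22500 + 0.125·√90000 + 0.375·√10000 = 0.5·150 + 0.125·300 + 0.375·100 = 150
CE = (150)² = 22500

$22,500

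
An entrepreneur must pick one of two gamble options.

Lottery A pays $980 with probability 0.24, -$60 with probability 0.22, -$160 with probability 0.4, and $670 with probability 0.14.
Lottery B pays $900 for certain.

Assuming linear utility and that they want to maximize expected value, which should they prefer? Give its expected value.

Lottery A = 0.24 × 980 + 0.22 × (-60) + 0.4 × (-160) + 0.14 × 670 = 235.2 − 13.2 − 64 + 93.8 = 251.8
Lottery B: 900 (certain)

Lottery B ($900)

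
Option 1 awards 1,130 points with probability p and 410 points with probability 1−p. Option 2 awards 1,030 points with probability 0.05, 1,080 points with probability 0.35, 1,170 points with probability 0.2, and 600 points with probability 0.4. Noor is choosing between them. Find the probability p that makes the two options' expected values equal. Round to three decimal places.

p = 0.685

EV(Option 2) = 0.05 × 1030 + 0.35 × 1080 + 0.2 × 1170 + 0.4 × 600 = 51.5 + 378 + 234 + 240 = 903.5
p·1130 + (1−p)·410 = 903.5
720p + 410 = 903.5
p = (903.5 − 410) / 720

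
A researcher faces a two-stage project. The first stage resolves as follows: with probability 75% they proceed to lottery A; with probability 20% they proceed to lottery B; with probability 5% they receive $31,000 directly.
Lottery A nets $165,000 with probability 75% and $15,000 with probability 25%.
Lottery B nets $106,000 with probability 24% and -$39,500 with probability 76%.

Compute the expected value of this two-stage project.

$96,259

EV(A) = 0.75 × 165000 + 0.25 × 15000 = 123750 + 3750 = 127500
EV(B) = 0.24 × 106000 + 0.76 × (-39500) = 25440 − 30020 = -4580
Branch C: 31000 (certain)
Overall = 0.75 × 127500 + 0.2 × (-4580) + 0.05 × 31000 = 95625 − 916 + 1550 = 96259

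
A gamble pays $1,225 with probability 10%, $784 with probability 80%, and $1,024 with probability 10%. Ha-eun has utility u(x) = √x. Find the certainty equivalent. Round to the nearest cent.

$846.81

E[u] = 0.1·√1225 + 0.8·√784 + 0.1·√1024 = 0.1·35 + 0.8·28 + 0.1·32 = 29.1
CE = (29.1)² = 846.81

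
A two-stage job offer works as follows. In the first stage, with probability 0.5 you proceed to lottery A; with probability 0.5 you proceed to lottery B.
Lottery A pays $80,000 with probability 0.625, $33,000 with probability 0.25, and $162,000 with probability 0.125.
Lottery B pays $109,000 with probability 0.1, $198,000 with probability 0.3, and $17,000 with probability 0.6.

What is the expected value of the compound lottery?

EV(A) = 0.625 × 80000 + 0.25 × 33000 + 0.125 × 162000 = 50000 + 8250 + 20250 = 78500
EV(B) = 0.1 × 109000 + 0.3 × 198000 + 0.6 × 17000 = 10900 + 59400 + 10200 = 80500
Overall = 0.5 × 78500 + 0.5 × 80500 = 39250 + 40250 = 79500

$79,500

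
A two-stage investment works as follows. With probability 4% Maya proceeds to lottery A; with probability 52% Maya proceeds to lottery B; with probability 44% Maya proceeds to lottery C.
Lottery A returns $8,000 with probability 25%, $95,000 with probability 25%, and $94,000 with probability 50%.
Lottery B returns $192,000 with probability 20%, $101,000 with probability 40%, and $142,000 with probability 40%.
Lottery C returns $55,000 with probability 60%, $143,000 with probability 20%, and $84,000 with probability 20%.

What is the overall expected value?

EV(A) = 0.25 × 8000 + 0.25 × 95000 + 0.5 × 94000 = 2000 + 23750 + 47000 = 72750
EV(B) = 0.2 × 192000 + 0.4 × 101000 + 0.4 × 142000 = 38400 + 40400 + 56800 = 135600
EV(C) = 0.6 × 55000 + 0.2 × 143000 + 0.2 × 84000 = 33000 + 28600 + 16800 = 78400
Overall = 0.04 × 72750 + 0.52 × 135600 + 0.44 × 78400 = 2910 + 70512 + 34496 = 107918

$107,918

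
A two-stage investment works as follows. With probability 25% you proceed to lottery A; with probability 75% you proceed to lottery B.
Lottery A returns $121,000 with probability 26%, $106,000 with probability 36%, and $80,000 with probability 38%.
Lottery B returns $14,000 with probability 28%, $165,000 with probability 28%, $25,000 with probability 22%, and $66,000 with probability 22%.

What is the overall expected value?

$77,610

EV(A) = 0.26 × 121000 + 0.36 × 106000 + 0.38 × 80000 = 31460 + 38160 + 30400 = 100020
EV(B) = 0.28 × 14000 + 0.28 × 165000 + 0.22 × 25000 + 0.22 × 66000 = 3920 + 46200 + 5500 + 14520 = 70140
Overall = 0.25 × 100020 + 0.75 × 70140 = 25005 + 52605 = 77610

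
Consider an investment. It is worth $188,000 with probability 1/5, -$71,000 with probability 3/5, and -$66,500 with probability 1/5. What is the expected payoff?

-$18,300

EV = 1/5 × 188000 + 3/5 × (-71000) + 1/5 × (-66500) = 37600 − 42600 − 13300 = -18300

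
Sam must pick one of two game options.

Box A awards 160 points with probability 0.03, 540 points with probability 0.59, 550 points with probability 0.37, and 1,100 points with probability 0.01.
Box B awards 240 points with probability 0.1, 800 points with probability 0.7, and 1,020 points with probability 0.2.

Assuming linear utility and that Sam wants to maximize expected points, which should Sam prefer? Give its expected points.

Box A = 0.03 × 160 + 0.59 × 540 + 0.37 × 550 + 0.01 × 1100 = 4.8 + 318.6 + 203.5 + 11 = 537.9
Box B = 0.1 × 240 + 0.7 × 800 + 0.2 × 1020 = 24 + 560 + 204 = 788

Box B (788 points)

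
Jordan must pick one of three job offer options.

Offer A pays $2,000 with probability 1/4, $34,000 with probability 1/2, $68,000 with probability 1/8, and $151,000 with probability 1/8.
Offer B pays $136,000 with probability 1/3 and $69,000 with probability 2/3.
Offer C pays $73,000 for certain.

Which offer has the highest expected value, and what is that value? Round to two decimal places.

Offer B ($91,333.33)

Offer A = 1/4 × 2000 + 1/2 × 34000 + 1/8 × 68000 + 1/8 × 151000 = 500 + 17000 + 8500 + 18875 = 44875
Offer B = 1/3 × 136000 + 2/3 × 69000 = 45333.3333 + 46000 = 91333.3333
Offer C: 73000 (certain)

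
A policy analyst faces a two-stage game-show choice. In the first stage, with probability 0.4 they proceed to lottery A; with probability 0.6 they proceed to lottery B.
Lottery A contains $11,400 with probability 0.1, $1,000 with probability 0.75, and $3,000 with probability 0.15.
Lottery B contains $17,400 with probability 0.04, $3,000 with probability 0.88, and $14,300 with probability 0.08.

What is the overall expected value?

$3,624

EV(A) = 0.1 × 11400 + 0.75 × 1000 + 0.15 × 3000 = 1140 + 750 + 450 = 2340
EV(B) = 0.04 × 17400 + 0.88 × 3000 + 0.08 × 14300 = 696 + 2640 + 1144 = 4480
Overall = 0.4 × 2340 + 0.6 × 4480 = 936 + 2688 = 3624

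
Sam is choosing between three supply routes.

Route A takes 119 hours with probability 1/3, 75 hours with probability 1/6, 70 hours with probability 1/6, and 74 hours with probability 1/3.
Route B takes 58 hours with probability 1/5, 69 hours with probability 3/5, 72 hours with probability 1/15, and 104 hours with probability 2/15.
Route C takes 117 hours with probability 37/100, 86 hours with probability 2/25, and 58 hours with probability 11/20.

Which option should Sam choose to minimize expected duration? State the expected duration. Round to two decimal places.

Route A = 1/3 × 119 + 1/6 × 75 + 1/6 × 70 + 1/3 × 74 = 39.6667 + 12.5 + 11.6667 + 24.6667 = 88.5
Route B = 1/5 × 58 + 3/5 × 69 + 1/15 × 72 + 2/15 × 104 = 11.6 + 41.4 + 4.8 + 13.8667 = 71.6667
Route C = 37/100 × 117 + 2/25 × 86 + 11/20 × 58 = 43.29 + 6.88 + 31.9 = 82.07

Route B (71.67 hours)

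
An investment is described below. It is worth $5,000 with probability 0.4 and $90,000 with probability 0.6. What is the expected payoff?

$56,000

EV = 0.4 × 5000 + 0.6 × 90000 = 2000 + 54000 = 56000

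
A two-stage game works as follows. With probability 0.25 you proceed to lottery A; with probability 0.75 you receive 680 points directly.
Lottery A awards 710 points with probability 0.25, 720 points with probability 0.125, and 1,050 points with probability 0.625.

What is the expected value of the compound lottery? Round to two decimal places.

740.94 points

EV(A) = 0.25 × 710 + 0.125 × 720 + 0.625 × 1050 = 177.5 + 90 + 656.25 = 923.75
Branch B: 680 (certain)
Overall = 0.25 × 923.75 + 0.75 × 680 = 230.9375 + 510 = 740.9375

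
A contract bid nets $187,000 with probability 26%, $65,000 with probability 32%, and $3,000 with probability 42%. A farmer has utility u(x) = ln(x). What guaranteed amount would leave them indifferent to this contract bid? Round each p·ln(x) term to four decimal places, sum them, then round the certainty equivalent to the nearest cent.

E[u] = 0.26·ln(187000) + 0.32·ln(65000) + 0.42·ln(3000) = 3.1561 + 3.5463 + 3.3627 = 10.0651
CE = e^10.0651 ≈ 23508.09

$23,508.09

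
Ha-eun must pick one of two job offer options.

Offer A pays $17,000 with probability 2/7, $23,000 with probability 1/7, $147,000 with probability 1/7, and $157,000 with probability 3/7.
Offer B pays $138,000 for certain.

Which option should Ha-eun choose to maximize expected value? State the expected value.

Offer B ($138,000)

Offer A = 2/7 × 17000 + 1/7 × 23000 + 1/7 × 147000 + 3/7 × 157000 = 4857.1429 + 3285.7143 + 21000 + 67285.7143 = 96428.5714
Offer B: 138000 (certain)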